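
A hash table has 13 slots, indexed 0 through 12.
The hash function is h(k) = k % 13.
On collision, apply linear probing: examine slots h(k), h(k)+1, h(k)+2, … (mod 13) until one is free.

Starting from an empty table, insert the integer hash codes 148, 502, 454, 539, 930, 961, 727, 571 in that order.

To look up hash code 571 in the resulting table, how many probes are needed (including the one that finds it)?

Insert 148: h=5, slot 5 empty => index 5.
Insert 502: h=8, slot 8 empty => index 8.
Insert 454: h=12, slot 12 empty => index 12.
Insert 539: h=6, slot 6 empty => index 6.
Insert 930: h=7, slot 7 empty => index 7.
Insert 961: h=12, slot 12 occupied => index 0.
Insert 727: h=12, slots 12,0 occupied => index 1.
Insert 571: h=12, slots 12,0,1 occupied => index 2.
Table: [961, 727, 571, —, —, 148, 539, 930, 502, —, —, —, 454]
Lookup 571: h=12, probe 12,0,1,2 → found at 2.

4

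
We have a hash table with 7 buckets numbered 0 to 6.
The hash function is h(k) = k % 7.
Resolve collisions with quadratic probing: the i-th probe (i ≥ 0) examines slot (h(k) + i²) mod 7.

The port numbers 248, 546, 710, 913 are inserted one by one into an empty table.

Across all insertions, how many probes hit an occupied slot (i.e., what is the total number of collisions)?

248: h=3 => slot 3
546: h=0 => slot 0
710: h=3, probe 3,4 => slot 4
913: h=3, probe 3,4,0,5 => slot 5
Table: [546, ., ., 248, 710, 913, .]

4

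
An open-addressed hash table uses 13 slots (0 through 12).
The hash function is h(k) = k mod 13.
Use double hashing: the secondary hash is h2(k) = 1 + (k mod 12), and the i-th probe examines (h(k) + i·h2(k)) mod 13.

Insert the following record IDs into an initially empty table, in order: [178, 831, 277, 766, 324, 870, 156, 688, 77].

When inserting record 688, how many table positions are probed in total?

178: h=9 → slot 9
831: h=12 → slot 12
277: h=4 → slot 4
766: h=12, h2=11, probe 12,10 → slot 10
324: h=12, h2=1, probe 12,0 → slot 0
870: h=12, h2=7, probe 12,6 → slot 6
156: h=0, h2=1, probe 0,1 → slot 1
688: h=12, h2=5, probe 12,4,9,1,6,11 → slot 11
77: h=12, h2=6, probe 12,5 → slot 5
Table: [324, 156, ∅, ∅, 277, 77, 870, ∅, ∅, 178, 766, 688, 831]

6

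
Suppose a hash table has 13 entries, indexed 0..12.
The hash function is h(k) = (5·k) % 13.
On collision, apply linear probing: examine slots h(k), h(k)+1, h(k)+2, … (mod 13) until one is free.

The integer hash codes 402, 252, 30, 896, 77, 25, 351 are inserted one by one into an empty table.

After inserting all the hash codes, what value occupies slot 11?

25

402: h=8 -> slot 8
252: h=12 -> slot 12
30: h=7 -> slot 7
896: h=8, probe 8,9 -> slot 9
77: h=8, probe 8,9,10 -> slot 10
25: h=8, probe 8,9,10,11 -> slot 11
351: h=0 -> slot 0
Table: [351, —, —, —, —, —, —, 30, 402, 896, 77, 25, 252]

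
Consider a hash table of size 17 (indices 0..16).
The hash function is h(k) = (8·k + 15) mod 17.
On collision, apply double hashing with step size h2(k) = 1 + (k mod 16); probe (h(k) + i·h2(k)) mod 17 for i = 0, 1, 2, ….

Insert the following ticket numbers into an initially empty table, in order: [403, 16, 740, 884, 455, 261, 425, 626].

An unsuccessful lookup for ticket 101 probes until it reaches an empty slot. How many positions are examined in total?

403: h=9 → slot 9
16: h=7 → slot 7
740: h=2 → slot 2
884: h=15 → slot 15
455: h=0 → slot 0
261: h=12 → slot 12
425: h=15, h2=10, probe 15,8 → slot 8
626: h=8, h2=3, probe 8,11 → slot 11
Table: [455, —, 740, —, —, —, —, 16, 425, 403, —, 626, 261, —, —, 884, —]
Lookup 101: h=7, h2=6, probe 7,13 → slot 13 empty, not found.

2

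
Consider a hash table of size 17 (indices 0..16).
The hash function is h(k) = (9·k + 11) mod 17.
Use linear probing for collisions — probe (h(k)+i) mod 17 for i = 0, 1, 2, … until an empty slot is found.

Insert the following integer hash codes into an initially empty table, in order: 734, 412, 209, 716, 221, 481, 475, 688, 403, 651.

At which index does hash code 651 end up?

Insert 734: h=4, slot 4 empty -> index 4.
Insert 412: h=13, slot 13 empty -> index 13.
Insert 209: h=5, slot 5 empty -> index 5.
Insert 716: h=12, slot 12 empty -> index 12.
Insert 221: h=11, slot 11 empty -> index 11.
Insert 481: h=5, slot 5 occupied -> index 6.
Insert 475: h=2, slot 2 empty -> index 2.
Insert 688: h=15, slot 15 empty -> index 15.
Insert 403: h=0, slot 0 empty -> index 0.
Insert 651: h=5, slots 5,6 occupied -> index 7.
Table: [403, —, 475, —, 734, 209, 481, 651, —, —, —, 221, 716, 412, —, 688, —]

7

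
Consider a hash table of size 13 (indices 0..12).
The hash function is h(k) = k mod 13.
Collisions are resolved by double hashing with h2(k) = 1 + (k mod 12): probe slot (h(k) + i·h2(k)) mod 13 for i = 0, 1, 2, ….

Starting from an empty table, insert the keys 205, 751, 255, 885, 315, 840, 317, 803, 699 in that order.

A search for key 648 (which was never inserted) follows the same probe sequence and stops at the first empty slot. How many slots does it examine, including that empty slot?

2

205 hashes to 10; slot 10 is free => place at 10.
751 hashes to 10, h2=8; 10 taken => place at 5.
255 hashes to 8; slot 8 is free => place at 8.
885 hashes to 1; slot 1 is free => place at 1.
315 hashes to 3; slot 3 is free => place at 3.
840 hashes to 8, h2=1; 8 taken => place at 9.
317 hashes to 5, h2=6; 5 taken => place at 11.
803 hashes to 10, h2=12; 10,9,8 taken => place at 7.
699 hashes to 10, h2=4; 10,1,5,9 taken => place at 0.
Table: [699, 885, -, 315, -, 751, -, 803, 255, 840, 205, 317, -]
Lookup 648: h=11, h2=1, probe 11,12 → slot 12 empty, not found.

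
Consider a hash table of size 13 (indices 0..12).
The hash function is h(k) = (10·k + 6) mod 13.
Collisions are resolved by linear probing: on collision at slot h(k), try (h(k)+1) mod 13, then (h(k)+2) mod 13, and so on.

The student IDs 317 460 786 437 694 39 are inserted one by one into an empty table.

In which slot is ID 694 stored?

317 hashes to 4; slot 4 is free => place at 4.
460 hashes to 4; 4 taken => place at 5.
786 hashes to 1; slot 1 is free => place at 1.
437 hashes to 8; slot 8 is free => place at 8.
694 hashes to 4; 4,5 taken => place at 6.
39 hashes to 6; 6 taken => place at 7.
Table: [-, 786, -, -, 317, 460, 694, 39, 437, -, -, -, -]

6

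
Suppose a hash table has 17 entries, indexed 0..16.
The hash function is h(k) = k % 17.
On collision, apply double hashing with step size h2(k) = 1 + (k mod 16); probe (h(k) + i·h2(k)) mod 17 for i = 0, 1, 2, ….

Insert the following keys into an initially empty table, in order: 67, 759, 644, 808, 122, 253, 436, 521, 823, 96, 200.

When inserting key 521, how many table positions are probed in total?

3

67: h=16 => slot 16
759: h=11 => slot 11
644: h=15 => slot 15
808: h=9 => slot 9
122: h=3 => slot 3
253: h=15, h2=14, probe 15,12 => slot 12
436: h=11, h2=5, probe 11,16,4 => slot 4
521: h=11, h2=10, probe 11,4,14 => slot 14
823: h=7 => slot 7
96: h=11, h2=1, probe 11,12,13 => slot 13
200: h=13, h2=9, probe 13,5 => slot 5
Table: [., ., ., 122, 436, 200, ., 823, ., 808, ., 759, 253, 96, 521, 644, 67]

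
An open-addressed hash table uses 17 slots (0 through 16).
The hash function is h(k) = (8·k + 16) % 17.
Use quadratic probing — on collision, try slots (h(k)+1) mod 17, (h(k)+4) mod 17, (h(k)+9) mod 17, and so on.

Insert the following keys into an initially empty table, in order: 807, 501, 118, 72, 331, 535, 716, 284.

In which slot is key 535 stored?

4

807 hashes to 12; slot 12 is free → place at 12.
501 hashes to 12; 12 taken → place at 13.
118 hashes to 8; slot 8 is free → place at 8.
72 hashes to 14; slot 14 is free → place at 14.
331 hashes to 12; 12,13 taken → place at 16.
535 hashes to 12; 12,13,16 taken → place at 4.
716 hashes to 15; slot 15 is free → place at 15.
284 hashes to 10; slot 10 is free → place at 10.
Table: [—, —, —, —, 535, —, —, —, 118, —, 284, —, 807, 501, 72, 716, 331]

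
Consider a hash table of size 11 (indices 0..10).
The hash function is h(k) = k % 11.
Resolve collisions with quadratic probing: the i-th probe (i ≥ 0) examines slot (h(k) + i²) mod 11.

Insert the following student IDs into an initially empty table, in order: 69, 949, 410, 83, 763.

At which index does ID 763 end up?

5

Insert 69: h=3, slot 3 empty → index 3.
Insert 949: h=3, slot 3 occupied → index 4.
Insert 410: h=3, slots 3,4 occupied → index 7.
Insert 83: h=6, slot 6 empty → index 6.
Insert 763: h=4, slot 4 occupied → index 5.
Table: [—, —, —, 69, 949, 763, 83, 410, —, —, —]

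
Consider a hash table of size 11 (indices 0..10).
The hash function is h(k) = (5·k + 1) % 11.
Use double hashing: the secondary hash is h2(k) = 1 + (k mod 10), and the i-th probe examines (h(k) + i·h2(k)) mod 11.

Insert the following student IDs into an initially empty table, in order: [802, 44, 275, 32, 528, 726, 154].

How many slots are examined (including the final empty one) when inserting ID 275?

3

802: h=7 → slot 7
44: h=1 → slot 1
275: h=1, h2=6, probe 1,7,2 → slot 2
32: h=7, h2=3, probe 7,10 → slot 10
528: h=1, h2=9, probe 1,10,8 → slot 8
726: h=1, h2=7, probe 1,8,4 → slot 4
154: h=1, h2=5, probe 1,6 → slot 6
Table: [., 44, 275, ., 726, ., 154, 802, 528, ., 32]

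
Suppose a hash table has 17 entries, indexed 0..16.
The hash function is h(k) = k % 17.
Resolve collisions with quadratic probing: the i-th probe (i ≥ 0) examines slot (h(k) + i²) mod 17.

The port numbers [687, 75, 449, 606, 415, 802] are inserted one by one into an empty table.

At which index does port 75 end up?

8

687: h=7 → slot 7
75: h=7, probe 7,8 → slot 8
449: h=7, probe 7,8,11 → slot 11
606: h=11, probe 11,12 → slot 12
415: h=7, probe 7,8,11,16 → slot 16
802: h=3 → slot 3
Table: [_, _, _, 802, _, _, _, 687, 75, _, _, 449, 606, _, _, _, 415]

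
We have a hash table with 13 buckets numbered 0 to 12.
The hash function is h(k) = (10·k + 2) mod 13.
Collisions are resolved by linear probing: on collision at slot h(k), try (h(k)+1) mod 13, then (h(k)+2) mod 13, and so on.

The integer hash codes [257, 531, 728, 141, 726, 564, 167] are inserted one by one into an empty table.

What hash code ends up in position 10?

257: h=11 => slot 11
531: h=8 => slot 8
728: h=2 => slot 2
141: h=8, probe 8,9 => slot 9
726: h=8, probe 8,9,10 => slot 10
564: h=0 => slot 0
167: h=8, probe 8,9,10,11,12 => slot 12
Table: [564, —, 728, —, —, —, —, —, 531, 141, 726, 257, 167]

726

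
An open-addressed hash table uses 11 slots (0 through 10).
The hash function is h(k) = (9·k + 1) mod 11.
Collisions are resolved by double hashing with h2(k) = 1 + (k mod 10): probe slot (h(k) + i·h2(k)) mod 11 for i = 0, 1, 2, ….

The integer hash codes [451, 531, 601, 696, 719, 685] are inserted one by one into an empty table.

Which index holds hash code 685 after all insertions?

Insert 451: h=1, slot 1 empty -> index 1.
Insert 531: h=6, slot 6 empty -> index 6.
Insert 601: h=9, slot 9 empty -> index 9.
Insert 696: h=6, h2=7, slot 6 occupied -> index 2.
Insert 719: h=4, slot 4 empty -> index 4.
Insert 685: h=6, h2=6, slots 6,1 occupied -> index 7.
Table: [∅, 451, 696, ∅, 719, ∅, 531, 685, ∅, 601, ∅]

7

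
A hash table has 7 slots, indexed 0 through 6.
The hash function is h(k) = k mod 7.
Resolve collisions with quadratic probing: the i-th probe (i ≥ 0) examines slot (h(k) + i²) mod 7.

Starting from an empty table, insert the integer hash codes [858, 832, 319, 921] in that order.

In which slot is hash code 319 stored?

Insert 858: h=4, slot 4 empty -> index 4.
Insert 832: h=6, slot 6 empty -> index 6.
Insert 319: h=4, slot 4 occupied -> index 5.
Insert 921: h=4, slots 4,5 occupied -> index 1.
Table: [., 921, ., ., 858, 319, 832]

5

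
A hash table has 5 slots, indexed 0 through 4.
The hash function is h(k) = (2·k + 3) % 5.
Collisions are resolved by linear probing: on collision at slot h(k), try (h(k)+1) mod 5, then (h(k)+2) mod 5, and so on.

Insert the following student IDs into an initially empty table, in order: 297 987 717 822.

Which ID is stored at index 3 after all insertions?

987

297: h=2 → slot 2
987: h=2, probe 2,3 → slot 3
717: h=2, probe 2,3,4 → slot 4
822: h=2, probe 2,3,4,0 → slot 0
Table: [822, ., 297, 987, 717]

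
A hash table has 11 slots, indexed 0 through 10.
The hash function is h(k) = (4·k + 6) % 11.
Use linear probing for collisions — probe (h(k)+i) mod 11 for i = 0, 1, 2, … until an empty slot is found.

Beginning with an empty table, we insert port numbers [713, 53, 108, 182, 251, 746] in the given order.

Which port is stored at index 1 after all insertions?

251

Insert 713: h=9, slot 9 empty -> index 9.
Insert 53: h=9, slot 9 occupied -> index 10.
Insert 108: h=9, slots 9,10 occupied -> index 0.
Insert 182: h=8, slot 8 empty -> index 8.
Insert 251: h=9, slots 9,10,0 occupied -> index 1.
Insert 746: h=9, slots 9,10,0,1 occupied -> index 2.
Table: [108, 251, 746, -, -, -, -, -, 182, 713, 53]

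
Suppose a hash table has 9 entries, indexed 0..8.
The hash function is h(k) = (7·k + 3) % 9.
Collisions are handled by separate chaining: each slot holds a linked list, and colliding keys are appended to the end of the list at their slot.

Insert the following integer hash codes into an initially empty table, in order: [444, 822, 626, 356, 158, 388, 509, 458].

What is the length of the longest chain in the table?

444 -> bucket 6
822 -> bucket 6 (collision)
626 -> bucket 2
356 -> bucket 2 (collision)
158 -> bucket 2 (collision)
388 -> bucket 1
509 -> bucket 2 (collision)
458 -> bucket 5
Final buckets:
0: —
1: 388
2: 626 -> 356 -> 158 -> 509
3: —
4: —
5: 458
6: 444 -> 822
7: —
8: —

4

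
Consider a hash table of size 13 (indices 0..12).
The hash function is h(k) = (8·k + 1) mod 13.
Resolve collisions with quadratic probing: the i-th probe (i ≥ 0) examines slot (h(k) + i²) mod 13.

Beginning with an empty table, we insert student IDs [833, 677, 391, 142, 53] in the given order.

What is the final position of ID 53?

5

Insert 833: h=9, slot 9 empty -> index 9.
Insert 677: h=9, slot 9 occupied -> index 10.
Insert 391: h=9, slots 9,10 occupied -> index 0.
Insert 142: h=6, slot 6 empty -> index 6.
Insert 53: h=9, slots 9,10,0 occupied -> index 5.
Table: [391, ∅, ∅, ∅, ∅, 53, 142, ∅, ∅, 833, 677, ∅, ∅]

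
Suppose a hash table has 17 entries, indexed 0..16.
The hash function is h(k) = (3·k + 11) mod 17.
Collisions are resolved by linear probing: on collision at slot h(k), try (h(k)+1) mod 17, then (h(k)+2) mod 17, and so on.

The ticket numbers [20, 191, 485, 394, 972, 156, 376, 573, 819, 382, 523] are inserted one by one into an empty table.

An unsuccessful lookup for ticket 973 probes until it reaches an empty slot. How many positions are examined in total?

5

20: h=3 → slot 3
191: h=6 → slot 6
485: h=4 → slot 4
394: h=3, probe 3,4,5 → slot 5
972: h=3, probe 3,4,5,6,7 → slot 7
156: h=3, probe 3,4,5,6,7,8 → slot 8
376: h=0 → slot 0
573: h=13 → slot 13
819: h=3, probe 3,4,5,6,7,8,9 → slot 9
382: h=1 → slot 1
523: h=16 → slot 16
Table: [376, 382, —, 20, 485, 394, 191, 972, 156, 819, —, —, —, 573, —, —, 523]
Lookup 973: h=6, probe 6,7,8,9,10 → slot 10 empty, not found.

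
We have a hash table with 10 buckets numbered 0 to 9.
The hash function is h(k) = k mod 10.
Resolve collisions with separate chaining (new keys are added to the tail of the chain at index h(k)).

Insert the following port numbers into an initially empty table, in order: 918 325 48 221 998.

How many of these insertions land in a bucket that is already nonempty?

Insert 918: h=8, bucket 8 empty -> new chain.
Insert 325: h=5, bucket 5 empty -> new chain.
Insert 48: h=8, bucket 8 nonempty -> append to chain.
Insert 221: h=1, bucket 1 empty -> new chain.
Insert 998: h=8, bucket 8 nonempty -> append to chain.
Final buckets:
0: _
1: 221
2: _
3: _
4: _
5: 325
6: _
7: _
8: 918 -> 48 -> 998
9: _

2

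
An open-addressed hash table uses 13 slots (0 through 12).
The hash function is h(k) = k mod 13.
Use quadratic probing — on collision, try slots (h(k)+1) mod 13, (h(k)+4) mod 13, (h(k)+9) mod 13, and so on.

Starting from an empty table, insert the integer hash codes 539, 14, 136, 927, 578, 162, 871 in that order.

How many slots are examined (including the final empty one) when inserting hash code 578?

3

Insert 539: h=6, slot 6 empty → index 6.
Insert 14: h=1, slot 1 empty → index 1.
Insert 136: h=6, slot 6 occupied → index 7.
Insert 927: h=4, slot 4 empty → index 4.
Insert 578: h=6, slots 6,7 occupied → index 10.
Insert 162: h=6, slots 6,7,10 occupied → index 2.
Insert 871: h=0, slot 0 empty → index 0.
Table: [871, 14, 162, ∅, 927, ∅, 539, 136, ∅, ∅, 578, ∅, ∅]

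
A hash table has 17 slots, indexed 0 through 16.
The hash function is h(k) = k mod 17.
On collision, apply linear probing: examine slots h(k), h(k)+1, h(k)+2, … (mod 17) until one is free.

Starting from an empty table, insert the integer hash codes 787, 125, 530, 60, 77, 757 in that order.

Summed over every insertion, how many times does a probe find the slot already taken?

3

787: h=5 => slot 5
125: h=6 => slot 6
530: h=3 => slot 3
60: h=9 => slot 9
77: h=9, probe 9,10 => slot 10
757: h=9, probe 9,10,11 => slot 11
Table: [∅, ∅, ∅, 530, ∅, 787, 125, ∅, ∅, 60, 77, 757, ∅, ∅, ∅, ∅, ∅]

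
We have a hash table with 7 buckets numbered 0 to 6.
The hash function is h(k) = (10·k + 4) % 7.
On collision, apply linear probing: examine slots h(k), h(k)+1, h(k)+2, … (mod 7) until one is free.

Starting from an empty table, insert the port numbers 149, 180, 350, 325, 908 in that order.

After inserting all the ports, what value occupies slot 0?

149: h=3 -> slot 3
180: h=5 -> slot 5
350: h=4 -> slot 4
325: h=6 -> slot 6
908: h=5, probe 5,6,0 -> slot 0
Table: [908, -, -, 149, 350, 180, 325]

908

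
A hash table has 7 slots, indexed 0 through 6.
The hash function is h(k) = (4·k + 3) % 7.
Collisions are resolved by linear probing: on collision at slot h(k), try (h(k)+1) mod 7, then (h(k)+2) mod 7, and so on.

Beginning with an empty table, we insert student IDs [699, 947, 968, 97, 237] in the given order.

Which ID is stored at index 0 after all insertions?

97

699 hashes to 6; slot 6 is free -> place at 6.
947 hashes to 4; slot 4 is free -> place at 4.
968 hashes to 4; 4 taken -> place at 5.
97 hashes to 6; 6 taken -> place at 0.
237 hashes to 6; 6,0 taken -> place at 1.
Table: [97, 237, ., ., 947, 968, 699]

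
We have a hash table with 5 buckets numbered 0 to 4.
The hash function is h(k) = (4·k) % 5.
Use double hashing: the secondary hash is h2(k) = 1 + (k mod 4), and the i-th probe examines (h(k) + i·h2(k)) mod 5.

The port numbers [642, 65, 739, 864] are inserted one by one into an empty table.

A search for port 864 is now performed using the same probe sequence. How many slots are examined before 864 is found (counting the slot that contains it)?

2

642 hashes to 3; slot 3 is free -> place at 3.
65 hashes to 0; slot 0 is free -> place at 0.
739 hashes to 1; slot 1 is free -> place at 1.
864 hashes to 1, h2=1; 1 taken -> place at 2.
Table: [65, 739, 864, 642, ∅]
Lookup 864: h=1, h2=1, probe 1,2 → found at 2.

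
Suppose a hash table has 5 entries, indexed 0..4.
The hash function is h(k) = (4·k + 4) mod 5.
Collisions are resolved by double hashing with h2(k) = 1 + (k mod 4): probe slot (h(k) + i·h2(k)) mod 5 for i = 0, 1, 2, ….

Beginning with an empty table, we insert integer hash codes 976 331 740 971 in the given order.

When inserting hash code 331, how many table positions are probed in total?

2

976 hashes to 3; slot 3 is free -> place at 3.
331 hashes to 3, h2=4; 3 taken -> place at 2.
740 hashes to 4; slot 4 is free -> place at 4.
971 hashes to 3, h2=4; 3,2 taken -> place at 1.
Table: [—, 971, 331, 976, 740]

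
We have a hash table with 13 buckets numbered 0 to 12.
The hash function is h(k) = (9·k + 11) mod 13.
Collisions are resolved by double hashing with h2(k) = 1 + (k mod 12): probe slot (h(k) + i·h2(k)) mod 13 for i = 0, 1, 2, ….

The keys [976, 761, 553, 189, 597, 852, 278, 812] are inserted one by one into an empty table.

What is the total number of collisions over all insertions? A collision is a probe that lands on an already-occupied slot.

976: h=7 -> slot 7
761: h=9 -> slot 9
553: h=9, h2=2, probe 9,11 -> slot 11
189: h=9, h2=10, probe 9,6 -> slot 6
597: h=2 -> slot 2
852: h=9, h2=1, probe 9,10 -> slot 10
278: h=4 -> slot 4
812: h=0 -> slot 0
Table: [812, ., 597, ., 278, ., 189, 976, ., 761, 852, 553, .]

3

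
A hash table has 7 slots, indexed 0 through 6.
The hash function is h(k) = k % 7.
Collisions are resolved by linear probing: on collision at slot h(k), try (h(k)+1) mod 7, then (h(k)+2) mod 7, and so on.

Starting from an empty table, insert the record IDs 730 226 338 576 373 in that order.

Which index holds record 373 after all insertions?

6

730 hashes to 2; slot 2 is free -> place at 2.
226 hashes to 2; 2 taken -> place at 3.
338 hashes to 2; 2,3 taken -> place at 4.
576 hashes to 2; 2,3,4 taken -> place at 5.
373 hashes to 2; 2,3,4,5 taken -> place at 6.
Table: [_, _, 730, 226, 338, 576, 373]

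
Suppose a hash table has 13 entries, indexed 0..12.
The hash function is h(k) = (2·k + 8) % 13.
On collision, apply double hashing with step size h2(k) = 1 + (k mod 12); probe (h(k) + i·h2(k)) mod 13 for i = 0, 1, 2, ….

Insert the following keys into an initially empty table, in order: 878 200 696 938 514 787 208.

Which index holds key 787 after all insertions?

Insert 878: h=9, slot 9 empty -> index 9.
Insert 200: h=5, slot 5 empty -> index 5.
Insert 696: h=9, h2=1, slot 9 occupied -> index 10.
Insert 938: h=12, slot 12 empty -> index 12.
Insert 514: h=9, h2=11, slot 9 occupied -> index 7.
Insert 787: h=9, h2=8, slot 9 occupied -> index 4.
Insert 208: h=8, slot 8 empty -> index 8.
Table: [-, -, -, -, 787, 200, -, 514, 208, 878, 696, -, 938]

4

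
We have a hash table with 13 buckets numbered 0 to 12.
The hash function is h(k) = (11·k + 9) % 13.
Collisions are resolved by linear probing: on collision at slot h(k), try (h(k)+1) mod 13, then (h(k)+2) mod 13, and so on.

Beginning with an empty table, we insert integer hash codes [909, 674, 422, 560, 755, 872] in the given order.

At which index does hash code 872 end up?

Insert 909: h=11, slot 11 empty => index 11.
Insert 674: h=0, slot 0 empty => index 0.
Insert 422: h=10, slot 10 empty => index 10.
Insert 560: h=7, slot 7 empty => index 7.
Insert 755: h=7, slot 7 occupied => index 8.
Insert 872: h=7, slots 7,8 occupied => index 9.
Table: [674, _, _, _, _, _, _, 560, 755, 872, 422, 909, _]

9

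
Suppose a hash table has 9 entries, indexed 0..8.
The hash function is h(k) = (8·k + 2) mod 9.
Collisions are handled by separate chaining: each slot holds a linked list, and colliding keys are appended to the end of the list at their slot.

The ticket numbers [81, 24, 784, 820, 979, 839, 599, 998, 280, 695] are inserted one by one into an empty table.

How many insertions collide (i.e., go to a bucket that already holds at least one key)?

Insert 81: h=2, bucket 2 empty -> new chain.
Insert 24: h=5, bucket 5 empty -> new chain.
Insert 784: h=1, bucket 1 empty -> new chain.
Insert 820: h=1, bucket 1 nonempty -> append to chain.
Insert 979: h=4, bucket 4 empty -> new chain.
Insert 839: h=0, bucket 0 empty -> new chain.
Insert 599: h=6, bucket 6 empty -> new chain.
Insert 998: h=3, bucket 3 empty -> new chain.
Insert 280: h=1, bucket 1 nonempty -> append to chain.
Insert 695: h=0, bucket 0 nonempty -> append to chain.
Final buckets:
0: 839 -> 695
1: 784 -> 820 -> 280
2: 81
3: 998
4: 979
5: 24
6: 599
7: —
8: —

3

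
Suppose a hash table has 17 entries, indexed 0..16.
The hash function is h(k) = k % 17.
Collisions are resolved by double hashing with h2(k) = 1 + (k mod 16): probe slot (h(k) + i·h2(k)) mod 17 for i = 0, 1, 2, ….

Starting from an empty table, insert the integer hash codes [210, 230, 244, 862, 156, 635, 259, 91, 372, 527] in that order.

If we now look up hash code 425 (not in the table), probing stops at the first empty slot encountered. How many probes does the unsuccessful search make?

2

210: h=6 -> slot 6
230: h=9 -> slot 9
244: h=6, h2=5, probe 6,11 -> slot 11
862: h=12 -> slot 12
156: h=3 -> slot 3
635: h=6, h2=12, probe 6,1 -> slot 1
259: h=4 -> slot 4
91: h=6, h2=12, probe 6,1,13 -> slot 13
372: h=15 -> slot 15
527: h=0 -> slot 0
Table: [527, 635, ., 156, 259, ., 210, ., ., 230, ., 244, 862, 91, ., 372, .]
Lookup 425: h=0, h2=10, probe 0,10 → slot 10 empty, not found.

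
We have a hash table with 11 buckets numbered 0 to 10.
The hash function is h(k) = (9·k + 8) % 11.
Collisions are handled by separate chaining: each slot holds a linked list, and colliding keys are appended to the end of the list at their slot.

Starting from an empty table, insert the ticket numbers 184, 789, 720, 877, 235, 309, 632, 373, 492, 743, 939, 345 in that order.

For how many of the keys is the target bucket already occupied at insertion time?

184 → bucket 3
789 → bucket 3 (collision)
720 → bucket 9
877 → bucket 3 (collision)
235 → bucket 0
309 → bucket 6
632 → bucket 9 (collision)
373 → bucket 10
492 → bucket 3 (collision)
743 → bucket 7
939 → bucket 0 (collision)
345 → bucket 0 (collision)
Final buckets:
0: 235 -> 939 -> 345
1: —
2: —
3: 184 -> 789 -> 877 -> 492
4: —
5: —
6: 309
7: 743
8: —
9: 720 -> 632
10: 373

6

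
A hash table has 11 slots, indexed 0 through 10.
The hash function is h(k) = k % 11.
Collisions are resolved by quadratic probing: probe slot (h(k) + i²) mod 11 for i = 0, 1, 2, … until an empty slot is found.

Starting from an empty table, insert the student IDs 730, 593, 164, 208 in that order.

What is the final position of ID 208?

Insert 730: h=4, slot 4 empty -> index 4.
Insert 593: h=10, slot 10 empty -> index 10.
Insert 164: h=10, slot 10 occupied -> index 0.
Insert 208: h=10, slots 10,0 occupied -> index 3.
Table: [164, -, -, 208, 730, -, -, -, -, -, 593]

3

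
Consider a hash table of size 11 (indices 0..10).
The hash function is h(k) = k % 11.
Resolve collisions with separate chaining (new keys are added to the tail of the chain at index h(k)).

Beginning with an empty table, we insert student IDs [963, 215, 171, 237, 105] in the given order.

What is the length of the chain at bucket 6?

963 → bucket 6
215 → bucket 6 (collision)
171 → bucket 6 (collision)
237 → bucket 6 (collision)
105 → bucket 6 (collision)
Final buckets:
0: _
1: _
2: _
3: _
4: _
5: _
6: 963 -> 215 -> 171 -> 237 -> 105
7: _
8: _
9: _
10: _

5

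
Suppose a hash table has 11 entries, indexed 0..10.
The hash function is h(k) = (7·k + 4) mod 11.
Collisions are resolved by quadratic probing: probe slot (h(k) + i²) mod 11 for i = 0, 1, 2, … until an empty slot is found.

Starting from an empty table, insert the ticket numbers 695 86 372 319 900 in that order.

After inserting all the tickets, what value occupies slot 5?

695 hashes to 7; slot 7 is free → place at 7.
86 hashes to 1; slot 1 is free → place at 1.
372 hashes to 1; 1 taken → place at 2.
319 hashes to 4; slot 4 is free → place at 4.
900 hashes to 1; 1,2 taken → place at 5.
Table: [—, 86, 372, —, 319, 900, —, 695, —, —, —]

900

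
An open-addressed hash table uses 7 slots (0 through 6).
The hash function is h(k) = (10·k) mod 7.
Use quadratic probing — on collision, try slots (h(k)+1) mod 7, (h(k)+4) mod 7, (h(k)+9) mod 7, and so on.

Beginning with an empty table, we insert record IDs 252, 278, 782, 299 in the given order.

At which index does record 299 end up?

5

Insert 252: h=0, slot 0 empty -> index 0.
Insert 278: h=1, slot 1 empty -> index 1.
Insert 782: h=1, slot 1 occupied -> index 2.
Insert 299: h=1, slots 1,2 occupied -> index 5.
Table: [252, 278, 782, —, —, 299, —]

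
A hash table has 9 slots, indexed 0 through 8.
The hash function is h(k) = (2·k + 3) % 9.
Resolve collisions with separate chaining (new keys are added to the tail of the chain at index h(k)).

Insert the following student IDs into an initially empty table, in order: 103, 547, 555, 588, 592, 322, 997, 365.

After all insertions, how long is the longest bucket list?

103 → bucket 2
547 → bucket 8
555 → bucket 6
588 → bucket 0
592 → bucket 8 (collision)
322 → bucket 8 (collision)
997 → bucket 8 (collision)
365 → bucket 4
Final buckets:
0: 588
1: —
2: 103
3: —
4: 365
5: —
6: 555
7: —
8: 547 -> 592 -> 322 -> 997

4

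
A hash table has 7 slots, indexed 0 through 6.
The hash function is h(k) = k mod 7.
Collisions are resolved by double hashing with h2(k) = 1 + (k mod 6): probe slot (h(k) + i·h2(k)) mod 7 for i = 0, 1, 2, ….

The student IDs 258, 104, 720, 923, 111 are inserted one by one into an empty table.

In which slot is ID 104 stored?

2

258: h=6 -> slot 6
104: h=6, h2=3, probe 6,2 -> slot 2
720: h=6, h2=1, probe 6,0 -> slot 0
923: h=6, h2=6, probe 6,5 -> slot 5
111: h=6, h2=4, probe 6,3 -> slot 3
Table: [720, _, 104, 111, _, 923, 258]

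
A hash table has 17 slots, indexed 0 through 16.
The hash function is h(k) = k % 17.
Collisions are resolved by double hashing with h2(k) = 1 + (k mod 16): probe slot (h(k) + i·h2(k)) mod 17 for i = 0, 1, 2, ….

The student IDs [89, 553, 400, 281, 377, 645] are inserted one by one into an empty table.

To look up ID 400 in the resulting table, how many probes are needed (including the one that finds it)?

89 hashes to 4; slot 4 is free -> place at 4.
553 hashes to 9; slot 9 is free -> place at 9.
400 hashes to 9, h2=1; 9 taken -> place at 10.
281 hashes to 9, h2=10; 9 taken -> place at 2.
377 hashes to 3; slot 3 is free -> place at 3.
645 hashes to 16; slot 16 is free -> place at 16.
Table: [∅, ∅, 281, 377, 89, ∅, ∅, ∅, ∅, 553, 400, ∅, ∅, ∅, ∅, ∅, 645]
Lookup 400: h=9, h2=1, probe 9,10 → found at 10.

2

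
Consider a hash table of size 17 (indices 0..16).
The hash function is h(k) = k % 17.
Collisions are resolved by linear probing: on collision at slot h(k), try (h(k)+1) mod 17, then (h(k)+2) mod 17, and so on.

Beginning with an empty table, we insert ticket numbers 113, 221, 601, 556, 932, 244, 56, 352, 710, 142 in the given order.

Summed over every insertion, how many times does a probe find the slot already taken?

113 hashes to 11; slot 11 is free -> place at 11.
221 hashes to 0; slot 0 is free -> place at 0.
601 hashes to 6; slot 6 is free -> place at 6.
556 hashes to 12; slot 12 is free -> place at 12.
932 hashes to 14; slot 14 is free -> place at 14.
244 hashes to 6; 6 taken -> place at 7.
56 hashes to 5; slot 5 is free -> place at 5.
352 hashes to 12; 12 taken -> place at 13.
710 hashes to 13; 13,14 taken -> place at 15.
142 hashes to 6; 6,7 taken -> place at 8.
Table: [221, -, -, -, -, 56, 601, 244, 142, -, -, 113, 556, 352, 932, 710, -]

6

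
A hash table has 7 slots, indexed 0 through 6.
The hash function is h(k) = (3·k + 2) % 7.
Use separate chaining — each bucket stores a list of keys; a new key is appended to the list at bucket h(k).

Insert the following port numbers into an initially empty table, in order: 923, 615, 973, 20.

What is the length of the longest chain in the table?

923 → bucket 6
615 → bucket 6 (collision)
973 → bucket 2
20 → bucket 6 (collision)
Final buckets:
0: —
1: —
2: 973
3: —
4: —
5: —
6: 923 -> 615 -> 20

3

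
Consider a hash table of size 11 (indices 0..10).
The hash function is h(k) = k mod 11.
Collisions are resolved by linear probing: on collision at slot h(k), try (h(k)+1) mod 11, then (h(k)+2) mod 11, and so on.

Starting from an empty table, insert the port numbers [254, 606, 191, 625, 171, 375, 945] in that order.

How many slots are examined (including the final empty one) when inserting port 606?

254: h=1 -> slot 1
606: h=1, probe 1,2 -> slot 2
191: h=4 -> slot 4
625: h=9 -> slot 9
171: h=6 -> slot 6
375: h=1, probe 1,2,3 -> slot 3
945: h=10 -> slot 10
Table: [., 254, 606, 375, 191, ., 171, ., ., 625, 945]

2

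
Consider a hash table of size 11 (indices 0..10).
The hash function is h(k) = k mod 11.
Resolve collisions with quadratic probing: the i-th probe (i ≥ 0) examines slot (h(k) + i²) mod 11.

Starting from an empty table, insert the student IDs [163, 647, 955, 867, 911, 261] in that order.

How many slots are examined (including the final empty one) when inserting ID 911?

5

163: h=9 => slot 9
647: h=9, probe 9,10 => slot 10
955: h=9, probe 9,10,2 => slot 2
867: h=9, probe 9,10,2,7 => slot 7
911: h=9, probe 9,10,2,7,3 => slot 3
261: h=8 => slot 8
Table: [—, —, 955, 911, —, —, —, 867, 261, 163, 647]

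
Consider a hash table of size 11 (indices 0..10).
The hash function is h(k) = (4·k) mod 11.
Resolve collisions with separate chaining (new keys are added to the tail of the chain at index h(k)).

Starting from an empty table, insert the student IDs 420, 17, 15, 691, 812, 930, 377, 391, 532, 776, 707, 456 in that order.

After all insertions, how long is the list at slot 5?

420 → bucket 8
17 → bucket 2
15 → bucket 5
691 → bucket 3
812 → bucket 3 (collision)
930 → bucket 2 (collision)
377 → bucket 1
391 → bucket 2 (collision)
532 → bucket 5 (collision)
776 → bucket 2 (collision)
707 → bucket 1 (collision)
456 → bucket 9
Final buckets:
0: _
1: 377 -> 707
2: 17 -> 930 -> 391 -> 776
3: 691 -> 812
4: _
5: 15 -> 532
6: _
7: _
8: 420
9: 456
10: _

2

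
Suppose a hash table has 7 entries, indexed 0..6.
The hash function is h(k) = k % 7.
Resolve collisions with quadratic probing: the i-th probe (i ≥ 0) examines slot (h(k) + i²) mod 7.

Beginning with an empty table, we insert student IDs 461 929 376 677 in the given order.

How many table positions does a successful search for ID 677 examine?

4

461 hashes to 6; slot 6 is free => place at 6.
929 hashes to 5; slot 5 is free => place at 5.
376 hashes to 5; 5,6 taken => place at 2.
677 hashes to 5; 5,6,2 taken => place at 0.
Table: [677, ∅, 376, ∅, ∅, 929, 461]
Lookup 677: h=5, probe 5,6,2,0 → found at 0.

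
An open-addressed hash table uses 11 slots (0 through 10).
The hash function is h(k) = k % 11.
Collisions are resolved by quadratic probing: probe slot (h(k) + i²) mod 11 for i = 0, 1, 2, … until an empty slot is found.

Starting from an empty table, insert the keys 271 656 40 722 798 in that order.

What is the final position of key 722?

271: h=7 => slot 7
656: h=7, probe 7,8 => slot 8
40: h=7, probe 7,8,0 => slot 0
722: h=7, probe 7,8,0,5 => slot 5
798: h=6 => slot 6
Table: [40, —, —, —, —, 722, 798, 271, 656, —, —]

5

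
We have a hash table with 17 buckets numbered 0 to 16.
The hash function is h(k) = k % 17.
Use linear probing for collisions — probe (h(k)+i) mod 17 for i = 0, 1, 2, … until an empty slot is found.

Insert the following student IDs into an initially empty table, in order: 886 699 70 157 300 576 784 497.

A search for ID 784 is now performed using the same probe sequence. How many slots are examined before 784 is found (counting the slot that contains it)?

5

886 hashes to 2; slot 2 is free => place at 2.
699 hashes to 2; 2 taken => place at 3.
70 hashes to 2; 2,3 taken => place at 4.
157 hashes to 4; 4 taken => place at 5.
300 hashes to 11; slot 11 is free => place at 11.
576 hashes to 15; slot 15 is free => place at 15.
784 hashes to 2; 2,3,4,5 taken => place at 6.
497 hashes to 4; 4,5,6 taken => place at 7.
Table: [., ., 886, 699, 70, 157, 784, 497, ., ., ., 300, ., ., ., 576, .]
Lookup 784: h=2, probe 2,3,4,5,6 → found at 6.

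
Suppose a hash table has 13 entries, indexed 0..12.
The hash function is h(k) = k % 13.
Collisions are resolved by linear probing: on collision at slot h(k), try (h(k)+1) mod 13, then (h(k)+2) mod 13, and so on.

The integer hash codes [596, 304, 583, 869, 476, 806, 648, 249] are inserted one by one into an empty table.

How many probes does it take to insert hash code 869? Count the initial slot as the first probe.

596: h=11 → slot 11
304: h=5 → slot 5
583: h=11, probe 11,12 → slot 12
869: h=11, probe 11,12,0 → slot 0
476: h=8 → slot 8
806: h=0, probe 0,1 → slot 1
648: h=11, probe 11,12,0,1,2 → slot 2
249: h=2, probe 2,3 → slot 3
Table: [869, 806, 648, 249, ., 304, ., ., 476, ., ., 596, 583]

3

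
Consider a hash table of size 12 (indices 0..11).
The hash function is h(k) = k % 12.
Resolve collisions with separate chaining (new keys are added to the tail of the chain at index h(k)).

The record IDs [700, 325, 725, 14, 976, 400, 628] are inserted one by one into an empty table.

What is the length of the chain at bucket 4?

700 → bucket 4
325 → bucket 1
725 → bucket 5
14 → bucket 2
976 → bucket 4 (collision)
400 → bucket 4 (collision)
628 → bucket 4 (collision)
Final buckets:
0: ∅
1: 325
2: 14
3: ∅
4: 700 -> 976 -> 400 -> 628
5: 725
6: ∅
7: ∅
8: ∅
9: ∅
10: ∅
11: ∅

4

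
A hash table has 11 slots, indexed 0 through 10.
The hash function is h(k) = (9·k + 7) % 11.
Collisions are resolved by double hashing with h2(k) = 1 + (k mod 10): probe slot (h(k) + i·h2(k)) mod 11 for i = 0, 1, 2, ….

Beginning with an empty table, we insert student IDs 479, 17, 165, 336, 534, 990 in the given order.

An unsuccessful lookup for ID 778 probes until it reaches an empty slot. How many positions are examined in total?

3

479 hashes to 6; slot 6 is free → place at 6.
17 hashes to 6, h2=8; 6 taken → place at 3.
165 hashes to 7; slot 7 is free → place at 7.
336 hashes to 6, h2=7; 6 taken → place at 2.
534 hashes to 6, h2=5; 6 taken → place at 0.
990 hashes to 7, h2=1; 7 taken → place at 8.
Table: [534, ., 336, 17, ., ., 479, 165, 990, ., .]
Lookup 778: h=2, h2=9, probe 2,0,9 → slot 9 empty, not found.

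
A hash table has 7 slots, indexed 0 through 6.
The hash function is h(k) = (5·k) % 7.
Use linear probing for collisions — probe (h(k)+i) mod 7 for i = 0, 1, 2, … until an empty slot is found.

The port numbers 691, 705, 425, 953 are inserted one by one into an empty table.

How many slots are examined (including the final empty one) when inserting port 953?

3

691: h=4 => slot 4
705: h=4, probe 4,5 => slot 5
425: h=4, probe 4,5,6 => slot 6
953: h=5, probe 5,6,0 => slot 0
Table: [953, ., ., ., 691, 705, 425]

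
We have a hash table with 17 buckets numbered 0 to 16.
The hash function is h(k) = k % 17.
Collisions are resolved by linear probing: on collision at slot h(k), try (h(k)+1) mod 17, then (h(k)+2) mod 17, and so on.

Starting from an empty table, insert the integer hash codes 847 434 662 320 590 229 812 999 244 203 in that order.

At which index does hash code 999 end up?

0

Insert 847: h=14, slot 14 empty -> index 14.
Insert 434: h=9, slot 9 empty -> index 9.
Insert 662: h=16, slot 16 empty -> index 16.
Insert 320: h=14, slot 14 occupied -> index 15.
Insert 590: h=12, slot 12 empty -> index 12.
Insert 229: h=8, slot 8 empty -> index 8.
Insert 812: h=13, slot 13 empty -> index 13.
Insert 999: h=13, slots 13,14,15,16 occupied -> index 0.
Insert 244: h=6, slot 6 empty -> index 6.
Insert 203: h=16, slots 16,0 occupied -> index 1.
Table: [999, 203, ∅, ∅, ∅, ∅, 244, ∅, 229, 434, ∅, ∅, 590, 812, 847, 320, 662]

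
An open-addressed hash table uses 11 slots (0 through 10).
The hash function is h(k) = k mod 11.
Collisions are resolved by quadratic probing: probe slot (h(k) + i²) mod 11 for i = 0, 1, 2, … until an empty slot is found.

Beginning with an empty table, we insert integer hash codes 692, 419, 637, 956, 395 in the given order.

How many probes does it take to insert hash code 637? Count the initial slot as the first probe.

2

692 hashes to 10; slot 10 is free -> place at 10.
419 hashes to 1; slot 1 is free -> place at 1.
637 hashes to 10; 10 taken -> place at 0.
956 hashes to 10; 10,0 taken -> place at 3.
395 hashes to 10; 10,0,3 taken -> place at 8.
Table: [637, 419, _, 956, _, _, _, _, 395, _, 692]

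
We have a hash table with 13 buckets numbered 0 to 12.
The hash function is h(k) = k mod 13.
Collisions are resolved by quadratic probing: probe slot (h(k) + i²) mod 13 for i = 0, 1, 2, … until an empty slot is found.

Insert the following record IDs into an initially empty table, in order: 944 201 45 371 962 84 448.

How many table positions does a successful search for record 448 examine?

944 hashes to 8; slot 8 is free -> place at 8.
201 hashes to 6; slot 6 is free -> place at 6.
45 hashes to 6; 6 taken -> place at 7.
371 hashes to 7; 7,8 taken -> place at 11.
962 hashes to 0; slot 0 is free -> place at 0.
84 hashes to 6; 6,7 taken -> place at 10.
448 hashes to 6; 6,7,10 taken -> place at 2.
Table: [962, _, 448, _, _, _, 201, 45, 944, _, 84, 371, _]
Lookup 448: h=6, probe 6,7,10,2 → found at 2.

4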